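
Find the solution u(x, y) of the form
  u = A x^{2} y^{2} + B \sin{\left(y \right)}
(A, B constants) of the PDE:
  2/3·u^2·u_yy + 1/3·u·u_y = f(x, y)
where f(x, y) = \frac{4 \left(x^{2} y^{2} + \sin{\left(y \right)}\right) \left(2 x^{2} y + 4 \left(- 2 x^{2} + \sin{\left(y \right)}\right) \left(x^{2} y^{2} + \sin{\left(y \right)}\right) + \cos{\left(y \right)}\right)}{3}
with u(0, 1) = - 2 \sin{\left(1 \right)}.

Substitute the ansatz u = A x^{2} y^{2} + B \sin{\left(y \right)} into the left-hand side.
Derivatives of the ansatz:
  u_yy = 2 A x^{2} - B \sin{\left(y \right)}
  u_y = 2 A x^{2} y + B \cos{\left(y \right)}
Term by term:
  2/3·u^2·u_yy = \frac{4 A^{3} x^{6} y^{4}}{3} - \frac{2 A^{2} B x^{4} y^{4} \sin{\left(y \right)}}{3} + \frac{8 A^{2} B x^{4} y^{2} \sin{\left(y \right)}}{3} - \frac{4 A B^{2} x^{2} y^{2} \sin^{2}{\left(y \right)}}{3} + \frac{4 A B^{2} x^{2} \sin^{2}{\left(y \right)}}{3} - \frac{2 B^{3} \sin^{3}{\left(y \right)}}{3}
  1/3·u·u_y = \frac{2 A^{2} x^{4} y^{3}}{3} + \frac{A B x^{2} y^{2} \cos{\left(y \right)}}{3} + \frac{2 A B x^{2} y \sin{\left(y \right)}}{3} + \frac{B^{2} \sin{\left(y \right)} \cos{\left(y \right)}}{3}
So the left-hand side equals
  \frac{4 A^{3} x^{6} y^{4}}{3} - \frac{2 A^{2} B x^{4} y^{4} \sin{\left(y \right)}}{3} + \frac{8 A^{2} B x^{4} y^{2} \sin{\left(y \right)}}{3} + \frac{2 A^{2} x^{4} y^{3}}{3} - \frac{4 A B^{2} x^{2} y^{2} \sin^{2}{\left(y \right)}}{3} + \frac{4 A B^{2} x^{2} \sin^{2}{\left(y \right)}}{3} + \frac{A B x^{2} y^{2} \cos{\left(y \right)}}{3} + \frac{2 A B x^{2} y \sin{\left(y \right)}}{3} - \frac{2 B^{3} \sin^{3}{\left(y \right)}}{3} + \frac{B^{2} \sin{\left(y \right)} \cos{\left(y \right)}}{3}
This must equal f(x, y) identically; expanded, f = - \frac{32 x^{6} y^{4}}{3} + \frac{16 x^{4} y^{4} \sin{\left(y \right)}}{3} + \frac{8 x^{4} y^{3}}{3} - \frac{64 x^{4} y^{2} \sin{\left(y \right)}}{3} + \frac{32 x^{2} y^{2} \sin^{2}{\left(y \right)}}{3} + \frac{4 x^{2} y^{2} \cos{\left(y \right)}}{3} + \frac{8 x^{2} y \sin{\left(y \right)}}{3} - \frac{32 x^{2} \sin^{2}{\left(y \right)}}{3} + \frac{16 \sin^{3}{\left(y \right)}}{3} + \frac{4 \sin{\left(y \right)} \cos{\left(y \right)}}{3}.
Matching coefficients of the independent functions:
  [x^{2} \sin^{2}{\left(y \right)}]:  \frac{4 A B^{2}}{3} = - \frac{32}{3}
  [x^{4} y^{3}]:  \frac{2 A^{2}}{3} = \frac{8}{3}
  [x^{6} y^{4}]:  \frac{4 A^{3}}{3} = - \frac{32}{3}
  [\sin{\left(y \right)} \cos{\left(y \right)}]:  \frac{B^{2}}{3} = \frac{4}{3}
  [x^{2} y \sin{\left(y \right)}]:  \frac{2 A B}{3} = \frac{8}{3}
  [x^{2} y^{2} \sin^{2}{\left(y \right)}]:  - \frac{4 A B^{2}}{3} = \frac{32}{3}
  [x^{2} y^{2} \cos{\left(y \right)}]:  \frac{A B}{3} = \frac{4}{3}
  [x^{4} y^{2} \sin{\left(y \right)}]:  \frac{8 A^{2} B}{3} = - \frac{64}{3}
  [x^{4} y^{4} \sin{\left(y \right)}]:  - \frac{2 A^{2} B}{3} = \frac{16}{3}
  [\sin^{3}{\left(y \right)}]:  - \frac{2 B^{3}}{3} = \frac{16}{3}
Solving: A = -2, B = -2.
Check against the point condition:
  u(0, 1) = - 2 \sin{\left(1 \right)}  ⟹  B \sin{\left(1 \right)} = - 2 \sin{\left(1 \right)}  ✓
Hence u(x, y) = - 2 x^{2} y^{2} - 2 \sin{\left(y \right)}.

Answer: u(x, y) = - 2 x^{2} y^{2} - 2 \sin{\left(y \right)}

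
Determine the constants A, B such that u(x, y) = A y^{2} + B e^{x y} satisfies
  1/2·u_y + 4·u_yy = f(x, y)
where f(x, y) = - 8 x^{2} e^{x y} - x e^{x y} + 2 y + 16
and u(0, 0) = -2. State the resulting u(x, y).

Answer: u(x, y) = 2 y^{2} - 2 e^{x y}

Derivation:
Substitute the ansatz u = A y^{2} + B e^{x y} into the left-hand side.
Derivatives of the ansatz:
  u_y = 2 A y + B x e^{x y}
  u_yy = 2 A + B x^{2} e^{x y}
Term by term:
  1/2·u_y = A y + \frac{B x e^{x y}}{2}
  4·u_yy = 8 A + 4 B x^{2} e^{x y}
So the left-hand side equals
  A y + 8 A + 4 B x^{2} e^{x y} + \frac{B x e^{x y}}{2}
This must equal f(x, y) = - 8 x^{2} e^{x y} - x e^{x y} + 2 y + 16 identically.
Matching coefficients of the independent functions:
  [constant term]:  8 A = 16
  [y]:  A = 2
  [x e^{x y}]:  \frac{B}{2} = -1
  [x^{2} e^{x y}]:  4 B = -8
Solving: A = 2, B = -2.
Check against the point condition:
  u(0, 0) = -2  ⟹  B = -2  ✓
Hence u(x, y) = 2 y^{2} - 2 e^{x y}.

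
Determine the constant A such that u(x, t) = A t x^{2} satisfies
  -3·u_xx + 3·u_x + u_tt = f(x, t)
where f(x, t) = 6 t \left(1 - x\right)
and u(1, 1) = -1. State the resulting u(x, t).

Substitute the ansatz u = A t x^{2} into the left-hand side.
Derivatives of the ansatz:
  u_xx = 2 A t
  u_x = 2 A t x
  u_tt = 0
Term by term:
  -3·u_xx = - 6 A t
  3·u_x = 6 A t x
  u_tt = 0
So the left-hand side equals
  6 A t x - 6 A t
This must equal f(x, t) identically; expanded, f = - 6 t x + 6 t.
Matching coefficients of the independent functions:
  [t]:  - 6 A = 6
  [t x]:  6 A = -6
Solving: A = -1.
Check against the point condition:
  u(1, 1) = -1  ⟹  A = -1  ✓
Hence u(x, t) = - t x^{2}.

Answer: u(x, t) = - t x^{2}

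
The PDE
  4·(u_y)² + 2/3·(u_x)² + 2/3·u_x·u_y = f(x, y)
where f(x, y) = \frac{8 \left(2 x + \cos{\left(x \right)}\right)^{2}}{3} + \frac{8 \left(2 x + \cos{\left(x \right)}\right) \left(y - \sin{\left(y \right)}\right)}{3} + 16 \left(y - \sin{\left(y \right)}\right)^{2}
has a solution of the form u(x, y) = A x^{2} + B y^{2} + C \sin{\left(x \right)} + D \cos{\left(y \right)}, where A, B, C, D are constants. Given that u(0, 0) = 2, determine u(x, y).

Substitute the ansatz u = A x^{2} + B y^{2} + C \sin{\left(x \right)} + D \cos{\left(y \right)} into the left-hand side.
Derivatives of the ansatz:
  u_y = 2 B y - D \sin{\left(y \right)}
  u_x = 2 A x + C \cos{\left(x \right)}
Term by term:
  4·(u_y)² = 16 B^{2} y^{2} - 16 B D y \sin{\left(y \right)} + 4 D^{2} \sin^{2}{\left(y \right)}
  2/3·(u_x)² = \frac{8 A^{2} x^{2}}{3} + \frac{8 A C x \cos{\left(x \right)}}{3} + \frac{2 C^{2} \cos^{2}{\left(x \right)}}{3}
  2/3·u_x·u_y = \frac{8 A B x y}{3} - \frac{4 A D x \sin{\left(y \right)}}{3} + \frac{4 B C y \cos{\left(x \right)}}{3} - \frac{2 C D \sin{\left(y \right)} \cos{\left(x \right)}}{3}
So the left-hand side equals
  \frac{8 A^{2} x^{2}}{3} + \frac{8 A B x y}{3} + \frac{8 A C x \cos{\left(x \right)}}{3} - \frac{4 A D x \sin{\left(y \right)}}{3} + 16 B^{2} y^{2} + \frac{4 B C y \cos{\left(x \right)}}{3} - 16 B D y \sin{\left(y \right)} + \frac{2 C^{2} \cos^{2}{\left(x \right)}}{3} - \frac{2 C D \sin{\left(y \right)} \cos{\left(x \right)}}{3} + 4 D^{2} \sin^{2}{\left(y \right)}
This must equal f(x, y) identically; expanded, f = \frac{32 x^{2}}{3} + \frac{16 x y}{3} - \frac{16 x \sin{\left(y \right)}}{3} + \frac{32 x \cos{\left(x \right)}}{3} + 16 y^{2} - 32 y \sin{\left(y \right)} + \frac{8 y \cos{\left(x \right)}}{3} + 16 \sin^{2}{\left(y \right)} - \frac{8 \sin{\left(y \right)} \cos{\left(x \right)}}{3} + \frac{8 \cos^{2}{\left(x \right)}}{3}.
Matching coefficients of the independent functions:
  [x^{2}]:  \frac{8 A^{2}}{3} = \frac{32}{3}
  [y^{2}]:  16 B^{2} = 16
  [x y]:  \frac{8 A B}{3} = \frac{16}{3}
  [x \sin{\left(y \right)}]:  - \frac{4 A D}{3} = - \frac{16}{3}
  [x \cos{\left(x \right)}]:  \frac{8 A C}{3} = \frac{32}{3}
  [y \sin{\left(y \right)}]:  - 16 B D = -32
  [y \cos{\left(x \right)}]:  \frac{4 B C}{3} = \frac{8}{3}
  [\sin{\left(y \right)} \cos{\left(x \right)}]:  - \frac{2 C D}{3} = - \frac{8}{3}
  [\sin^{2}{\left(y \right)}]:  4 D^{2} = 16
  [\cos^{2}{\left(x \right)}]:  \frac{2 C^{2}}{3} = \frac{8}{3}
These equations allow (A, B, C, D) = (-2, -1, -2, -2) or (2, 1, 2, 2).
Impose the point condition(s):
  u(0, 0) = 2  ⟹  D = 2
Only A = 2, B = 1, C = 2, D = 2 satisfies everything.
Hence u(x, y) = 2 x^{2} + y^{2} + 2 \sin{\left(x \right)} + 2 \cos{\left(y \right)}.

Answer: u(x, y) = 2 x^{2} + y^{2} + 2 \sin{\left(x \right)} + 2 \cos{\left(y \right)}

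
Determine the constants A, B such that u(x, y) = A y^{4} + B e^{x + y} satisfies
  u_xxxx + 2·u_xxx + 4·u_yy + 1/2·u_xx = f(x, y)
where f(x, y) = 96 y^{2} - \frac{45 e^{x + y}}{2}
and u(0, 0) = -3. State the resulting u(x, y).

Substitute the ansatz u = A y^{4} + B e^{x + y} into the left-hand side.
Derivatives of the ansatz:
  u_xxxx = B e^{x} e^{y}
  u_xxx = B e^{x} e^{y}
  u_yy = 12 A y^{2} + B e^{x} e^{y}
  u_xx = B e^{x} e^{y}
Term by term:
  u_xxxx = B e^{x} e^{y}
  2·u_xxx = 2 B e^{x} e^{y}
  4·u_yy = 48 A y^{2} + 4 B e^{x} e^{y}
  1/2·u_xx = \frac{B e^{x} e^{y}}{2}
So the left-hand side equals
  48 A y^{2} + \frac{15 B e^{x} e^{y}}{2}
This must equal f(x, y) identically; expanded, f = 96 y^{2} - \frac{45 e^{x} e^{y}}{2}.
Matching coefficients of the independent functions:
  [y^{2}]:  48 A = 96
  [e^{x} e^{y}]:  \frac{15 B}{2} = - \frac{45}{2}
Solving: A = 2, B = -3.
Check against the point condition:
  u(0, 0) = -3  ⟹  B = -3  ✓
Hence u(x, y) = 2 y^{4} - 3 e^{x + y}.

Answer: u(x, y) = 2 y^{4} - 3 e^{x + y}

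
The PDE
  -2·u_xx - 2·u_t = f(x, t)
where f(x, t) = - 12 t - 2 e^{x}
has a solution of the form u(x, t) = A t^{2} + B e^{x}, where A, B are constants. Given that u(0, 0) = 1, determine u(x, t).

Answer: u(x, t) = 3 t^{2} + e^{x}

Derivation:
Substitute the ansatz u = A t^{2} + B e^{x} into the left-hand side.
Derivatives of the ansatz:
  u_xx = B e^{x}
  u_t = 2 A t
Term by term:
  -2·u_xx = - 2 B e^{x}
  -2·u_t = - 4 A t
So the left-hand side equals
  - 4 A t - 2 B e^{x}
This must equal f(x, t) = - 12 t - 2 e^{x} identically.
Matching coefficients of the independent functions:
  [t]:  - 4 A = -12
  [e^{x}]:  - 2 B = -2
Solving: A = 3, B = 1.
Check against the point condition:
  u(0, 0) = 1  ⟹  B = 1  ✓
Hence u(x, t) = 3 t^{2} + e^{x}.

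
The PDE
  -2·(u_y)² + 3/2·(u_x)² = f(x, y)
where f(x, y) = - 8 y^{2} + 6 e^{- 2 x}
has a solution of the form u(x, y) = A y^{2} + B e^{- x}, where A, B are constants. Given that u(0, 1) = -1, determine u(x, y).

Substitute the ansatz u = A y^{2} + B e^{- x} into the left-hand side.
Derivatives of the ansatz:
  u_y = 2 A y
  u_x = - B e^{- x}
Term by term:
  -2·(u_y)² = - 8 A^{2} y^{2}
  3/2·(u_x)² = \frac{3 B^{2} e^{- 2 x}}{2}
So the left-hand side equals
  - 8 A^{2} y^{2} + \frac{3 B^{2} e^{- 2 x}}{2}
This must equal f(x, y) = - 8 y^{2} + 6 e^{- 2 x} identically.
Matching coefficients of the independent functions:
  [y^{2}]:  - 8 A^{2} = -8
  [e^{- 2 x}]:  \frac{3 B^{2}}{2} = 6
These equations allow (A, B) = (-1, -2) or (-1, 2) or (1, -2) or (1, 2).
Impose the point condition(s):
  u(0, 1) = -1  ⟹  A + B = -1
Only A = 1, B = -2 satisfies everything.
Hence u(x, y) = y^{2} - 2 e^{- x}.

Answer: u(x, y) = y^{2} - 2 e^{- x}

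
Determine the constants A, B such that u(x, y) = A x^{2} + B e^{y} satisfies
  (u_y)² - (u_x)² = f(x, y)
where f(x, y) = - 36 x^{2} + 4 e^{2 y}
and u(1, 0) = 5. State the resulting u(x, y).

Substitute the ansatz u = A x^{2} + B e^{y} into the left-hand side.
Derivatives of the ansatz:
  u_y = B e^{y}
  u_x = 2 A x
Term by term:
  (u_y)² = B^{2} e^{2 y}
  -(u_x)² = - 4 A^{2} x^{2}
So the left-hand side equals
  - 4 A^{2} x^{2} + B^{2} e^{2 y}
This must equal f(x, y) = - 36 x^{2} + 4 e^{2 y} identically.
Matching coefficients of the independent functions:
  [x^{2}]:  - 4 A^{2} = -36
  [e^{2 y}]:  B^{2} = 4
These equations allow (A, B) = (-3, -2) or (-3, 2) or (3, -2) or (3, 2).
Impose the point condition(s):
  u(1, 0) = 5  ⟹  A + B = 5
Only A = 3, B = 2 satisfies everything.
Hence u(x, y) = 3 x^{2} + 2 e^{y}.

Answer: u(x, y) = 3 x^{2} + 2 e^{y}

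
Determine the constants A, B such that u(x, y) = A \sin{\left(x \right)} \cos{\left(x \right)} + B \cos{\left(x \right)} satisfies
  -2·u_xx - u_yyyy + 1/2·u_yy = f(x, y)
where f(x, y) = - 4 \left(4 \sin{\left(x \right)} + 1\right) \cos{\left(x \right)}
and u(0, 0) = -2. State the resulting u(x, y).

Substitute the ansatz u = A \sin{\left(x \right)} \cos{\left(x \right)} + B \cos{\left(x \right)} into the left-hand side.
Derivatives of the ansatz:
  u_xx = - 4 A \sin{\left(x \right)} \cos{\left(x \right)} - B \cos{\left(x \right)}
  u_yyyy = 0
  u_yy = 0
Term by term:
  -2·u_xx = 8 A \sin{\left(x \right)} \cos{\left(x \right)} + 2 B \cos{\left(x \right)}
  -u_yyyy = 0
  1/2·u_yy = 0
So the left-hand side equals
  8 A \sin{\left(x \right)} \cos{\left(x \right)} + 2 B \cos{\left(x \right)}
This must equal f(x, y) identically; expanded, f = - 16 \sin{\left(x \right)} \cos{\left(x \right)} - 4 \cos{\left(x \right)}.
Matching coefficients of the independent functions:
  [\sin{\left(x \right)} \cos{\left(x \right)}]:  8 A = -16
  [\cos{\left(x \right)}]:  2 B = -4
Solving: A = -2, B = -2.
Check against the point condition:
  u(0, 0) = -2  ⟹  B = -2  ✓
Hence u(x, y) = - 2 \sin{\left(x \right)} \cos{\left(x \right)} - 2 \cos{\left(x \right)}.

Answer: u(x, y) = - 2 \sin{\left(x \right)} \cos{\left(x \right)} - 2 \cos{\left(x \right)}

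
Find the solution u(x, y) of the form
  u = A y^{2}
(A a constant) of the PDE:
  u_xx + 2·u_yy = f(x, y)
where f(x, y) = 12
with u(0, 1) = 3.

Substitute the ansatz u = A y^{2} into the left-hand side.
Derivatives of the ansatz:
  u_xx = 0
  u_yy = 2 A
Term by term:
  u_xx = 0
  2·u_yy = 4 A
So the left-hand side equals
  4 A
This must equal f(x, y) = 12 identically.
Matching coefficients of the independent functions:
  [constant term]:  4 A = 12
Solving: A = 3.
Check against the point condition:
  u(0, 1) = 3  ⟹  A = 3  ✓
Hence u(x, y) = 3 y^{2}.

Answer: u(x, y) = 3 y^{2}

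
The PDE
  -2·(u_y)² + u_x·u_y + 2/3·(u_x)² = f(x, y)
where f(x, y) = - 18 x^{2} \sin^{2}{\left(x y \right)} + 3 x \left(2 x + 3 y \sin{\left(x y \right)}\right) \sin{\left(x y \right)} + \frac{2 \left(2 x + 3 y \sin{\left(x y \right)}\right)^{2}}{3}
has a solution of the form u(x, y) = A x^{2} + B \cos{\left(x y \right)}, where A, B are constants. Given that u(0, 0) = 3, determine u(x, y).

Answer: u(x, y) = - x^{2} + 3 \cos{\left(x y \right)}

Derivation:
Substitute the ansatz u = A x^{2} + B \cos{\left(x y \right)} into the left-hand side.
Derivatives of the ansatz:
  u_y = - B x \sin{\left(x y \right)}
  u_x = 2 A x - B y \sin{\left(x y \right)}
Term by term:
  -2·(u_y)² = - 2 B^{2} x^{2} \sin^{2}{\left(x y \right)}
  u_x·u_y = - 2 A B x^{2} \sin{\left(x y \right)} + B^{2} x y \sin^{2}{\left(x y \right)}
  2/3·(u_x)² = \frac{8 A^{2} x^{2}}{3} - \frac{8 A B x y \sin{\left(x y \right)}}{3} + \frac{2 B^{2} y^{2} \sin^{2}{\left(x y \right)}}{3}
So the left-hand side equals
  \frac{8 A^{2} x^{2}}{3} - 2 A B x^{2} \sin{\left(x y \right)} - \frac{8 A B x y \sin{\left(x y \right)}}{3} - 2 B^{2} x^{2} \sin^{2}{\left(x y \right)} + B^{2} x y \sin^{2}{\left(x y \right)} + \frac{2 B^{2} y^{2} \sin^{2}{\left(x y \right)}}{3}
This must equal f(x, y) identically; expanded, f = - 18 x^{2} \sin^{2}{\left(x y \right)} + 6 x^{2} \sin{\left(x y \right)} + \frac{8 x^{2}}{3} + 9 x y \sin^{2}{\left(x y \right)} + 8 x y \sin{\left(x y \right)} + 6 y^{2} \sin^{2}{\left(x y \right)}.
Matching coefficients of the independent functions:
  [x^{2}]:  \frac{8 A^{2}}{3} = \frac{8}{3}
  [x^{2} \sin{\left(x y \right)}]:  - 2 A B = 6
  [x^{2} \sin^{2}{\left(x y \right)}]:  - 2 B^{2} = -18
  [y^{2} \sin^{2}{\left(x y \right)}]:  \frac{2 B^{2}}{3} = 6
  [x y \sin{\left(x y \right)}]:  - \frac{8 A B}{3} = 8
  [x y \sin^{2}{\left(x y \right)}]:  B^{2} = 9
These equations allow (A, B) = (-1, 3) or (1, -3).
Impose the point condition(s):
  u(0, 0) = 3  ⟹  B = 3
Only A = -1, B = 3 satisfies everything.
Hence u(x, y) = - x^{2} + 3 \cos{\left(x y \right)}.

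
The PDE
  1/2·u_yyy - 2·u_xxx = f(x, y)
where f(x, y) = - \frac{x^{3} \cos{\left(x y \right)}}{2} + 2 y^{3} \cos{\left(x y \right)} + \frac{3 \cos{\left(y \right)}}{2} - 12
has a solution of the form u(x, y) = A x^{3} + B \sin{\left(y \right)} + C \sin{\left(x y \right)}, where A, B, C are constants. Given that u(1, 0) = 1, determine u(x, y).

Substitute the ansatz u = A x^{3} + B \sin{\left(y \right)} + C \sin{\left(x y \right)} into the left-hand side.
Derivatives of the ansatz:
  u_yyy = - B \cos{\left(y \right)} - C x^{3} \cos{\left(x y \right)}
  u_xxx = 6 A - C y^{3} \cos{\left(x y \right)}
Term by term:
  1/2·u_yyy = - \frac{B \cos{\left(y \right)}}{2} - \frac{C x^{3} \cos{\left(x y \right)}}{2}
  -2·u_xxx = - 12 A + 2 C y^{3} \cos{\left(x y \right)}
So the left-hand side equals
  - 12 A - \frac{B \cos{\left(y \right)}}{2} - \frac{C x^{3} \cos{\left(x y \right)}}{2} + 2 C y^{3} \cos{\left(x y \right)}
This must equal f(x, y) = - \frac{x^{3} \cos{\left(x y \right)}}{2} + 2 y^{3} \cos{\left(x y \right)} + \frac{3 \cos{\left(y \right)}}{2} - 12 identically.
Matching coefficients of the independent functions:
  [constant term]:  - 12 A = -12
  [x^{3} \cos{\left(x y \right)}]:  - \frac{C}{2} = - \frac{1}{2}
  [y^{3} \cos{\left(x y \right)}]:  2 C = 2
  [\cos{\left(y \right)}]:  - \frac{B}{2} = \frac{3}{2}
Solving: A = 1, B = -3, C = 1.
Check against the point condition:
  u(1, 0) = 1  ⟹  A = 1  ✓
Hence u(x, y) = x^{3} - 3 \sin{\left(y \right)} + \sin{\left(x y \right)}.

Answer: u(x, y) = x^{3} - 3 \sin{\left(y \right)} + \sin{\left(x y \right)}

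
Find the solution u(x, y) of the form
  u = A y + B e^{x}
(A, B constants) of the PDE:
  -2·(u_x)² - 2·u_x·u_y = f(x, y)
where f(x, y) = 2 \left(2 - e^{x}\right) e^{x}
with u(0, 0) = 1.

Answer: u(x, y) = - 2 y + e^{x}

Derivation:
Substitute the ansatz u = A y + B e^{x} into the left-hand side.
Derivatives of the ansatz:
  u_x = B e^{x}
  u_y = A
Term by term:
  -2·(u_x)² = - 2 B^{2} e^{2 x}
  -2·u_x·u_y = - 2 A B e^{x}
So the left-hand side equals
  - 2 A B e^{x} - 2 B^{2} e^{2 x}
This must equal f(x, y) identically; expanded, f = - 2 e^{2 x} + 4 e^{x}.
Matching coefficients of the independent functions:
  [e^{x}]:  - 2 A B = 4
  [e^{2 x}]:  - 2 B^{2} = -2
These equations allow (A, B) = (-2, 1) or (2, -1).
Impose the point condition(s):
  u(0, 0) = 1  ⟹  B = 1
Only A = -2, B = 1 satisfies everything.
Hence u(x, y) = - 2 y + e^{x}.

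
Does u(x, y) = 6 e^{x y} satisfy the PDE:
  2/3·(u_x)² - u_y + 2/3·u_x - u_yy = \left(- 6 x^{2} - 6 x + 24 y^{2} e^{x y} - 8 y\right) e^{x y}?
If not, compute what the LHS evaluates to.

Evaluate each term of the left-hand side for u = 6 e^{x y}.
Derivatives:
  u_x = 6 y e^{x y}
  u_y = 6 x e^{x y}
  u_yy = 6 x^{2} e^{x y}
Terms:
  2/3·(u_x)² = 24 y^{2} e^{2 x y}
  -u_y = - 6 x e^{x y}
  2/3·u_x = 4 y e^{x y}
  -u_yy = - 6 x^{2} e^{x y}
Sum: LHS = \left(- 6 x^{2} - 6 x + 24 y^{2} e^{x y} + 4 y\right) e^{x y}
Given right-hand side: \left(- 6 x^{2} - 6 x + 24 y^{2} e^{x y} - 8 y\right) e^{x y}. Difference LHS − RHS = 12 y e^{x y} ≠ 0, so u is not a solution.

Answer: No, the LHS evaluates to \left(- 6 x^{2} - 6 x + 24 y^{2} e^{x y} + 4 y\right) e^{x y}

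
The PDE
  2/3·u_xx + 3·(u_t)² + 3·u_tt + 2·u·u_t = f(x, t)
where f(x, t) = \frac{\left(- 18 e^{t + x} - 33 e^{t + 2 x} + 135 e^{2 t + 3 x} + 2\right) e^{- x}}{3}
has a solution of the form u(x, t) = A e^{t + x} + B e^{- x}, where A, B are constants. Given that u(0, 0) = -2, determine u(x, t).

Substitute the ansatz u = A e^{t + x} + B e^{- x} into the left-hand side.
Derivatives of the ansatz:
  u_xx = A e^{t} e^{x} + B e^{- x}
  u_t = A e^{t} e^{x}
  u_tt = A e^{t} e^{x}
Term by term:
  2/3·u_xx = \frac{2 A e^{t} e^{x}}{3} + \frac{2 B e^{- x}}{3}
  3·(u_t)² = 3 A^{2} e^{2 t} e^{2 x}
  3·u_tt = 3 A e^{t} e^{x}
  2·u·u_t = 2 A^{2} e^{2 t} e^{2 x} + 2 A B e^{t}
So the left-hand side equals
  5 A^{2} e^{2 t} e^{2 x} + 2 A B e^{t} + \frac{11 A e^{t} e^{x}}{3} + \frac{2 B e^{- x}}{3}
This must equal f(x, t) identically; expanded, f = 45 e^{2 t} e^{2 x} - 11 e^{t} e^{x} - 6 e^{t} + \frac{2 e^{- x}}{3}.
Matching coefficients of the independent functions:
  [e^{t} e^{x}]:  \frac{11 A}{3} = -11
  [e^{2 t} e^{2 x}]:  5 A^{2} = 45
  [e^{t}]:  2 A B = -6
  [e^{- x}]:  \frac{2 B}{3} = \frac{2}{3}
Solving: A = -3, B = 1.
Check against the point condition:
  u(0, 0) = -2  ⟹  A + B = -2  ✓
Hence u(x, t) = - 3 e^{t + x} + e^{- x}.

Answer: u(x, t) = - 3 e^{t + x} + e^{- x}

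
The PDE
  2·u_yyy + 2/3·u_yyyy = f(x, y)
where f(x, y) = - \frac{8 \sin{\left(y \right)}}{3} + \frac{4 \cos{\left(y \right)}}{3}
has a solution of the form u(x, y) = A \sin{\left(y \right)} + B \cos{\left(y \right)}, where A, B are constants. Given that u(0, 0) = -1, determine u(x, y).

Substitute the ansatz u = A \sin{\left(y \right)} + B \cos{\left(y \right)} into the left-hand side.
Derivatives of the ansatz:
  u_yyy = - A \cos{\left(y \right)} + B \sin{\left(y \right)}
  u_yyyy = A \sin{\left(y \right)} + B \cos{\left(y \right)}
Term by term:
  2·u_yyy = - 2 A \cos{\left(y \right)} + 2 B \sin{\left(y \right)}
  2/3·u_yyyy = \frac{2 A \sin{\left(y \right)}}{3} + \frac{2 B \cos{\left(y \right)}}{3}
So the left-hand side equals
  \frac{2 A \sin{\left(y \right)}}{3} - 2 A \cos{\left(y \right)} + 2 B \sin{\left(y \right)} + \frac{2 B \cos{\left(y \right)}}{3}
This must equal f(x, y) = - \frac{8 \sin{\left(y \right)}}{3} + \frac{4 \cos{\left(y \right)}}{3} identically.
Matching coefficients of the independent functions:
  [\sin{\left(y \right)}]:  \frac{2 A}{3} + 2 B = - \frac{8}{3}
  [\cos{\left(y \right)}]:  - 2 A + \frac{2 B}{3} = \frac{4}{3}
Solving: A = -1, B = -1.
Check against the point condition:
  u(0, 0) = -1  ⟹  B = -1  ✓
Hence u(x, y) = - \sin{\left(y \right)} - \cos{\left(y \right)}.

Answer: u(x, y) = - \sin{\left(y \right)} - \cos{\left(y \right)}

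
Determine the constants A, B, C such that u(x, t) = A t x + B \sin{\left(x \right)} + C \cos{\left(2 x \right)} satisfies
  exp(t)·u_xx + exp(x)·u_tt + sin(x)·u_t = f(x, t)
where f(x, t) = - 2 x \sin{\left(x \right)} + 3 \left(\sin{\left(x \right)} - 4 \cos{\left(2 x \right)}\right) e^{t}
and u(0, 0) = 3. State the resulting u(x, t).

Substitute the ansatz u = A t x + B \sin{\left(x \right)} + C \cos{\left(2 x \right)} into the left-hand side.
Derivatives of the ansatz:
  u_xx = - B \sin{\left(x \right)} - 4 C \cos{\left(2 x \right)}
  u_tt = 0
  u_t = A x
Term by term:
  exp(t)·u_xx = - B e^{t} \sin{\left(x \right)} - 4 C e^{t} \cos{\left(2 x \right)}
  exp(x)·u_tt = 0
  sin(x)·u_t = A x \sin{\left(x \right)}
So the left-hand side equals
  A x \sin{\left(x \right)} - B e^{t} \sin{\left(x \right)} - 4 C e^{t} \cos{\left(2 x \right)}
This must equal f(x, t) identically; expanded, f = - 2 x \sin{\left(x \right)} + 3 e^{t} \sin{\left(x \right)} - 12 e^{t} \cos{\left(2 x \right)}.
Matching coefficients of the independent functions:
  [x \sin{\left(x \right)}]:  A = -2
  [e^{t} \sin{\left(x \right)}]:  - B = 3
  [e^{t} \cos{\left(2 x \right)}]:  - 4 C = -12
Solving: A = -2, B = -3, C = 3.
Check against the point condition:
  u(0, 0) = 3  ⟹  C = 3  ✓
Hence u(x, t) = - 2 t x - 3 \sin{\left(x \right)} + 3 \cos{\left(2 x \right)}.

Answer: u(x, t) = - 2 t x - 3 \sin{\left(x \right)} + 3 \cos{\left(2 x \right)}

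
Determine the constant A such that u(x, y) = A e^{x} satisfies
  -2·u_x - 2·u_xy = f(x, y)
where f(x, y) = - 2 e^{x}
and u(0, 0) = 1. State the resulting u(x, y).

Answer: u(x, y) = e^{x}

Derivation:
Substitute the ansatz u = A e^{x} into the left-hand side.
Derivatives of the ansatz:
  u_x = A e^{x}
  u_xy = 0
Term by term:
  -2·u_x = - 2 A e^{x}
  -2·u_xy = 0
So the left-hand side equals
  - 2 A e^{x}
This must equal f(x, y) = - 2 e^{x} identically.
Matching coefficients of the independent functions:
  [e^{x}]:  - 2 A = -2
Solving: A = 1.
Check against the point condition:
  u(0, 0) = 1  ⟹  A = 1  ✓
Hence u(x, y) = e^{x}.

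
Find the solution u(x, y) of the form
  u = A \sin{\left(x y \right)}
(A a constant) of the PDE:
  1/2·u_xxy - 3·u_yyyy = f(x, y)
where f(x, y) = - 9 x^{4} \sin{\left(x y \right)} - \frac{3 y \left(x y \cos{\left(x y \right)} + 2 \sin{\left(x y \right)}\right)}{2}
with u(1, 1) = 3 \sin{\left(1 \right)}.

Substitute the ansatz u = A \sin{\left(x y \right)} into the left-hand side.
Derivatives of the ansatz:
  u_xxy = - A x y^{2} \cos{\left(x y \right)} - 2 A y \sin{\left(x y \right)}
  u_yyyy = A x^{4} \sin{\left(x y \right)}
Term by term:
  1/2·u_xxy = - \frac{A x y^{2} \cos{\left(x y \right)}}{2} - A y \sin{\left(x y \right)}
  -3·u_yyyy = - 3 A x^{4} \sin{\left(x y \right)}
So the left-hand side equals
  - 3 A x^{4} \sin{\left(x y \right)} - \frac{A x y^{2} \cos{\left(x y \right)}}{2} - A y \sin{\left(x y \right)}
This must equal f(x, y) identically; expanded, f = - 9 x^{4} \sin{\left(x y \right)} - \frac{3 x y^{2} \cos{\left(x y \right)}}{2} - 3 y \sin{\left(x y \right)}.
Matching coefficients of the independent functions:
  [x^{4} \sin{\left(x y \right)}]:  - 3 A = -9
  [y \sin{\left(x y \right)}]:  - A = -3
  [x y^{2} \cos{\left(x y \right)}]:  - \frac{A}{2} = - \frac{3}{2}
Solving: A = 3.
Check against the point condition:
  u(1, 1) = 3 \sin{\left(1 \right)}  ⟹  A \sin{\left(1 \right)} = 3 \sin{\left(1 \right)}  ✓
Hence u(x, y) = 3 \sin{\left(x y \right)}.

Answer: u(x, y) = 3 \sin{\left(x y \right)}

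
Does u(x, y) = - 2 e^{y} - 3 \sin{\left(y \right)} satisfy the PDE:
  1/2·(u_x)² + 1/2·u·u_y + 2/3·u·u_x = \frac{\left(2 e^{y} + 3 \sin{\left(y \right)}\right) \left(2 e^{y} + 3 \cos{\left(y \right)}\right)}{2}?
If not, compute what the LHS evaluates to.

Answer: Yes

Derivation:
Evaluate each term of the left-hand side for u = - 2 e^{y} - 3 \sin{\left(y \right)}.
Derivatives:
  u_x = 0
  u_y = - 2 e^{y} - 3 \cos{\left(y \right)}
Terms:
  1/2·(u_x)² = 0
  1/2·u·u_y = \frac{\left(2 e^{y} + 3 \sin{\left(y \right)}\right) \left(2 e^{y} + 3 \cos{\left(y \right)}\right)}{2}
  2/3·u·u_x = 0
Sum: LHS = \frac{\left(2 e^{y} + 3 \sin{\left(y \right)}\right) \left(2 e^{y} + 3 \cos{\left(y \right)}\right)}{2}
This is exactly the given right-hand side, so u is a solution.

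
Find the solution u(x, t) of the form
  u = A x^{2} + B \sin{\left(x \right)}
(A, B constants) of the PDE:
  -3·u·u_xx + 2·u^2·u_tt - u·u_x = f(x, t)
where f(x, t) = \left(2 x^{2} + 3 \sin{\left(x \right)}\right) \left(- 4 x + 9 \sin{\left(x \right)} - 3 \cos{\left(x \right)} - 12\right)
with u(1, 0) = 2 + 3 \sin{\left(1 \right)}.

Substitute the ansatz u = A x^{2} + B \sin{\left(x \right)} into the left-hand side.
Derivatives of the ansatz:
  u_xx = 2 A - B \sin{\left(x \right)}
  u_tt = 0
  u_x = 2 A x + B \cos{\left(x \right)}
Term by term:
  -3·u·u_xx = - 6 A^{2} x^{2} + 3 A B x^{2} \sin{\left(x \right)} - 6 A B \sin{\left(x \right)} + 3 B^{2} \sin^{2}{\left(x \right)}
  2·u^2·u_tt = 0
  -u·u_x = - 2 A^{2} x^{3} - A B x^{2} \cos{\left(x \right)} - 2 A B x \sin{\left(x \right)} - B^{2} \sin{\left(x \right)} \cos{\left(x \right)}
So the left-hand side equals
  - 2 A^{2} x^{3} - 6 A^{2} x^{2} + 3 A B x^{2} \sin{\left(x \right)} - A B x^{2} \cos{\left(x \right)} - 2 A B x \sin{\left(x \right)} - 6 A B \sin{\left(x \right)} + 3 B^{2} \sin^{2}{\left(x \right)} - B^{2} \sin{\left(x \right)} \cos{\left(x \right)}
This must equal f(x, t) identically; expanded, f = - 8 x^{3} + 18 x^{2} \sin{\left(x \right)} - 6 x^{2} \cos{\left(x \right)} - 24 x^{2} - 12 x \sin{\left(x \right)} + 27 \sin^{2}{\left(x \right)} - 9 \sin{\left(x \right)} \cos{\left(x \right)} - 36 \sin{\left(x \right)}.
Matching coefficients of the independent functions:
  [x^{2}]:  - 6 A^{2} = -24
  [x^{3}]:  - 2 A^{2} = -8
  [x \sin{\left(x \right)}]:  - 2 A B = -12
  [x^{2} \sin{\left(x \right)}]:  3 A B = 18
  [x^{2} \cos{\left(x \right)}]:  - A B = -6
  [\sin{\left(x \right)} \cos{\left(x \right)}]:  - B^{2} = -9
  [\sin{\left(x \right)}]:  - 6 A B = -36
  [\sin^{2}{\left(x \right)}]:  3 B^{2} = 27
These equations allow (A, B) = (-2, -3) or (2, 3).
Impose the point condition(s):
  u(1, 0) = 2 + 3 \sin{\left(1 \right)}  ⟹  A + B \sin{\left(1 \right)} = 2 + 3 \sin{\left(1 \right)}
Only A = 2, B = 3 satisfies everything.
Hence u(x, t) = 2 x^{2} + 3 \sin{\left(x \right)}.

Answer: u(x, t) = 2 x^{2} + 3 \sin{\left(x \right)}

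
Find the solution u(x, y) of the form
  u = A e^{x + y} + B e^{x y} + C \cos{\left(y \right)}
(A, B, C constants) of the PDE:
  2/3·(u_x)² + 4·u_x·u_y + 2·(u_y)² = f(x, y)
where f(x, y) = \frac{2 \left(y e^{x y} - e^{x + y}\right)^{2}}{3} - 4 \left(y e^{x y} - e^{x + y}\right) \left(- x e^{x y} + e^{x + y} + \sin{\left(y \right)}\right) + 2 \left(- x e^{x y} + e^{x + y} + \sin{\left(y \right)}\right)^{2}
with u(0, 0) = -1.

Substitute the ansatz u = A e^{x + y} + B e^{x y} + C \cos{\left(y \right)} into the left-hand side.
Derivatives of the ansatz:
  u_x = A e^{x} e^{y} + B y e^{x y}
  u_y = A e^{x} e^{y} + B x e^{x y} - C \sin{\left(y \right)}
Term by term:
  2/3·(u_x)² = \frac{2 A^{2} e^{2 x} e^{2 y}}{3} + \frac{4 A B y e^{x} e^{y} e^{x y}}{3} + \frac{2 B^{2} y^{2} e^{2 x y}}{3}
  4·u_x·u_y = 4 A^{2} e^{2 x} e^{2 y} + 4 A B x e^{x} e^{y} e^{x y} + 4 A B y e^{x} e^{y} e^{x y} - 4 A C e^{x} e^{y} \sin{\left(y \right)} + 4 B^{2} x y e^{2 x y} - 4 B C y e^{x y} \sin{\left(y \right)}
  2·(u_y)² = 2 A^{2} e^{2 x} e^{2 y} + 4 A B x e^{x} e^{y} e^{x y} - 4 A C e^{x} e^{y} \sin{\left(y \right)} + 2 B^{2} x^{2} e^{2 x y} - 4 B C x e^{x y} \sin{\left(y \right)} + 2 C^{2} \sin^{2}{\left(y \right)}
So the left-hand side equals
  \frac{20 A^{2} e^{2 x} e^{2 y}}{3} + 8 A B x e^{x} e^{y} e^{x y} + \frac{16 A B y e^{x} e^{y} e^{x y}}{3} - 8 A C e^{x} e^{y} \sin{\left(y \right)} + 2 B^{2} x^{2} e^{2 x y} + 4 B^{2} x y e^{2 x y} + \frac{2 B^{2} y^{2} e^{2 x y}}{3} - 4 B C x e^{x y} \sin{\left(y \right)} - 4 B C y e^{x y} \sin{\left(y \right)} + 2 C^{2} \sin^{2}{\left(y \right)}
This must equal f(x, y) identically; expanded, f = 2 x^{2} e^{2 x y} + 4 x y e^{2 x y} - 8 x e^{x} e^{y} e^{x y} - 4 x e^{x y} \sin{\left(y \right)} + \frac{2 y^{2} e^{2 x y}}{3} - \frac{16 y e^{x} e^{y} e^{x y}}{3} - 4 y e^{x y} \sin{\left(y \right)} + \frac{20 e^{2 x} e^{2 y}}{3} + 8 e^{x} e^{y} \sin{\left(y \right)} + 2 \sin^{2}{\left(y \right)}.
Matching coefficients of the independent functions:
  [x^{2} e^{2 x y}]:  2 B^{2} = 2
  [y^{2} e^{2 x y}]:  \frac{2 B^{2}}{3} = \frac{2}{3}
  [e^{2 x} e^{2 y}]:  \frac{20 A^{2}}{3} = \frac{20}{3}
  [x y e^{2 x y}]:  4 B^{2} = 4
  [x e^{x y} \sin{\left(y \right)}, y e^{x y} \sin{\left(y \right)}]:  - 4 B C = -4
  [e^{x} e^{y} \sin{\left(y \right)}]:  - 8 A C = 8
  [x e^{x} e^{y} e^{x y}]:  8 A B = -8
  [y e^{x} e^{y} e^{x y}]:  \frac{16 A B}{3} = - \frac{16}{3}
  [\sin^{2}{\left(y \right)}]:  2 C^{2} = 2
These equations allow (A, B, C) = (-1, 1, 1) or (1, -1, -1).
Impose the point condition(s):
  u(0, 0) = -1  ⟹  A + B + C = -1
Only A = 1, B = -1, C = -1 satisfies everything.
Hence u(x, y) = - e^{x y} + e^{x + y} - \cos{\left(y \right)}.

Answer: u(x, y) = - e^{x y} + e^{x + y} - \cos{\left(y \right)}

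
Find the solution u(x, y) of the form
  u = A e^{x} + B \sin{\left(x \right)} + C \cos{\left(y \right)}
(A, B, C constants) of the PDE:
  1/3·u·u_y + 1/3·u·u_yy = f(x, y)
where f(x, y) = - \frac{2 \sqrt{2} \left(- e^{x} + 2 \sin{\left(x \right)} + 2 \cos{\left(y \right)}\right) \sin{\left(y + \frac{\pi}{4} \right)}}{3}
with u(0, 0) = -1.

Substitute the ansatz u = A e^{x} + B \sin{\left(x \right)} + C \cos{\left(y \right)} into the left-hand side.
Derivatives of the ansatz:
  u_y = - C \sin{\left(y \right)}
  u_yy = - C \cos{\left(y \right)}
Term by term:
  1/3·u·u_y = - \frac{A C e^{x} \sin{\left(y \right)}}{3} - \frac{B C \sin{\left(x \right)} \sin{\left(y \right)}}{3} - \frac{C^{2} \sin{\left(y \right)} \cos{\left(y \right)}}{3}
  1/3·u·u_yy = - \frac{A C e^{x} \cos{\left(y \right)}}{3} - \frac{B C \sin{\left(x \right)} \cos{\left(y \right)}}{3} - \frac{C^{2} \cos^{2}{\left(y \right)}}{3}
So the left-hand side equals
  - \frac{A C e^{x} \sin{\left(y \right)}}{3} - \frac{A C e^{x} \cos{\left(y \right)}}{3} - \frac{B C \sin{\left(x \right)} \sin{\left(y \right)}}{3} - \frac{B C \sin{\left(x \right)} \cos{\left(y \right)}}{3} - \frac{C^{2} \sin{\left(y \right)} \cos{\left(y \right)}}{3} - \frac{C^{2} \cos^{2}{\left(y \right)}}{3}
This must equal f(x, y) identically; expanded, f = \frac{2 e^{x} \sin{\left(y \right)}}{3} + \frac{2 e^{x} \cos{\left(y \right)}}{3} - \frac{4 \sin{\left(x \right)} \sin{\left(y \right)}}{3} - \frac{4 \sin{\left(x \right)} \cos{\left(y \right)}}{3} - \frac{4 \sin{\left(y \right)} \cos{\left(y \right)}}{3} - \frac{4 \cos^{2}{\left(y \right)}}{3}.
Matching coefficients of the independent functions:
  [e^{x} \sin{\left(y \right)}, e^{x} \cos{\left(y \right)}]:  - \frac{A C}{3} = \frac{2}{3}
  [\sin{\left(x \right)} \sin{\left(y \right)}, \sin{\left(x \right)} \cos{\left(y \right)}]:  - \frac{B C}{3} = - \frac{4}{3}
  [\sin{\left(y \right)} \cos{\left(y \right)}, \cos^{2}{\left(y \right)}]:  - \frac{C^{2}}{3} = - \frac{4}{3}
These equations allow (A, B, C) = (-1, 2, 2) or (1, -2, -2).
Impose the point condition(s):
  u(0, 0) = -1  ⟹  A + C = -1
Only A = 1, B = -2, C = -2 satisfies everything.
Hence u(x, y) = e^{x} - 2 \sin{\left(x \right)} - 2 \cos{\left(y \right)}.

Answer: u(x, y) = e^{x} - 2 \sin{\left(x \right)} - 2 \cos{\left(y \right)}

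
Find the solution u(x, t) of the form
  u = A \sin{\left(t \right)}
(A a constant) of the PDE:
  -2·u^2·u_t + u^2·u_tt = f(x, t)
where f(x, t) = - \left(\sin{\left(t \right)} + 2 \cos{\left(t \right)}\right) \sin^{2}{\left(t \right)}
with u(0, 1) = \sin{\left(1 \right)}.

Substitute the ansatz u = A \sin{\left(t \right)} into the left-hand side.
Derivatives of the ansatz:
  u_t = A \cos{\left(t \right)}
  u_tt = - A \sin{\left(t \right)}
Term by term:
  -2·u^2·u_t = - 2 A^{3} \sin^{2}{\left(t \right)} \cos{\left(t \right)}
  u^2·u_tt = - A^{3} \sin^{3}{\left(t \right)}
So the left-hand side equals
  - A^{3} \sin^{3}{\left(t \right)} - 2 A^{3} \sin^{2}{\left(t \right)} \cos{\left(t \right)}
This must equal f(x, t) identically; expanded, f = - \sin^{3}{\left(t \right)} - 2 \sin^{2}{\left(t \right)} \cos{\left(t \right)}.
Matching coefficients of the independent functions:
  [\sin^{2}{\left(t \right)} \cos{\left(t \right)}]:  - 2 A^{3} = -2
  [\sin^{3}{\left(t \right)}]:  - A^{3} = -1
Solving: A = 1.
Check against the point condition:
  u(0, 1) = \sin{\left(1 \right)}  ⟹  A \sin{\left(1 \right)} = \sin{\left(1 \right)}  ✓
Hence u(x, t) = \sin{\left(t \right)}.

Answer: u(x, t) = \sin{\left(t \right)}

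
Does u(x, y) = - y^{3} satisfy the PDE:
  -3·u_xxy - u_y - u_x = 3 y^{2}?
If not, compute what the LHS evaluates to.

Answer: Yes

Derivation:
Evaluate each term of the left-hand side for u = - y^{3}.
Derivatives:
  u_xxy = 0
  u_y = - 3 y^{2}
  u_x = 0
Terms:
  -3·u_xxy = 0
  -u_y = 3 y^{2}
  -u_x = 0
Sum: LHS = 3 y^{2}
This is exactly the given right-hand side, so u is a solution.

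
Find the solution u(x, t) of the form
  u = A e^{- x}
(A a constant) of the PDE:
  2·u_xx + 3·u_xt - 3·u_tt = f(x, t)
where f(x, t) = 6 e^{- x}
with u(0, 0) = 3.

Substitute the ansatz u = A e^{- x} into the left-hand side.
Derivatives of the ansatz:
  u_xx = A e^{- x}
  u_xt = 0
  u_tt = 0
Term by term:
  2·u_xx = 2 A e^{- x}
  3·u_xt = 0
  -3·u_tt = 0
So the left-hand side equals
  2 A e^{- x}
This must equal f(x, t) = 6 e^{- x} identically.
Matching coefficients of the independent functions:
  [e^{- x}]:  2 A = 6
Solving: A = 3.
Check against the point condition:
  u(0, 0) = 3  ⟹  A = 3  ✓
Hence u(x, t) = 3 e^{- x}.

Answer: u(x, t) = 3 e^{- x}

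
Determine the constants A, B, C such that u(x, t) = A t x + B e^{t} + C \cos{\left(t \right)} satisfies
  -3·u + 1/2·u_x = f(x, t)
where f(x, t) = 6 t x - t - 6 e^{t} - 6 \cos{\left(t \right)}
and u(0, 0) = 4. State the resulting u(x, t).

Substitute the ansatz u = A t x + B e^{t} + C \cos{\left(t \right)} into the left-hand side.
Derivatives of the ansatz:
  u_x = A t
Term by term:
  -3·u = - 3 A t x - 3 B e^{t} - 3 C \cos{\left(t \right)}
  1/2·u_x = \frac{A t}{2}
So the left-hand side equals
  - 3 A t x + \frac{A t}{2} - 3 B e^{t} - 3 C \cos{\left(t \right)}
This must equal f(x, t) = 6 t x - t - 6 e^{t} - 6 \cos{\left(t \right)} identically.
Matching coefficients of the independent functions:
  [t]:  \frac{A}{2} = -1
  [t x]:  - 3 A = 6
  [e^{t}]:  - 3 B = -6
  [\cos{\left(t \right)}]:  - 3 C = -6
Solving: A = -2, B = 2, C = 2.
Check against the point condition:
  u(0, 0) = 4  ⟹  B + C = 4  ✓
Hence u(x, t) = - 2 t x + 2 e^{t} + 2 \cos{\left(t \right)}.

Answer: u(x, t) = - 2 t x + 2 e^{t} + 2 \cos{\left(t \right)}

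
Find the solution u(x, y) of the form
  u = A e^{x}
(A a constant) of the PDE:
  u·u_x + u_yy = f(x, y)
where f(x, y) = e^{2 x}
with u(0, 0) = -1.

Answer: u(x, y) = - e^{x}

Derivation:
Substitute the ansatz u = A e^{x} into the left-hand side.
Derivatives of the ansatz:
  u_x = A e^{x}
  u_yy = 0
Term by term:
  u·u_x = A^{2} e^{2 x}
  u_yy = 0
So the left-hand side equals
  A^{2} e^{2 x}
This must equal f(x, y) = e^{2 x} identically.
Matching coefficients of the independent functions:
  [e^{2 x}]:  A^{2} = 1
These equations allow (A) = (-1) or (1).
Impose the point condition(s):
  u(0, 0) = -1  ⟹  A = -1
Only A = -1 satisfies everything.
Hence u(x, y) = - e^{x}.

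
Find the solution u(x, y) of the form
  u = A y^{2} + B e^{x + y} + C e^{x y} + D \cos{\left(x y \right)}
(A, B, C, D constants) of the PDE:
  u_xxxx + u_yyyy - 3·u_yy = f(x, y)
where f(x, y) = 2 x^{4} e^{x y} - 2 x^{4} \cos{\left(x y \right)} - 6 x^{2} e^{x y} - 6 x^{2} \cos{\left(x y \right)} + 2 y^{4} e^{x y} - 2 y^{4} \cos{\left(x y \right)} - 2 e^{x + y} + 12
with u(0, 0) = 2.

Substitute the ansatz u = A y^{2} + B e^{x + y} + C e^{x y} + D \cos{\left(x y \right)} into the left-hand side.
Derivatives of the ansatz:
  u_xxxx = B e^{x} e^{y} + C y^{4} e^{x y} + D y^{4} \cos{\left(x y \right)}
  u_yyyy = B e^{x} e^{y} + C x^{4} e^{x y} + D x^{4} \cos{\left(x y \right)}
  u_yy = 2 A + B e^{x} e^{y} + C x^{2} e^{x y} - D x^{2} \cos{\left(x y \right)}
Term by term:
  u_xxxx = B e^{x} e^{y} + C y^{4} e^{x y} + D y^{4} \cos{\left(x y \right)}
  u_yyyy = B e^{x} e^{y} + C x^{4} e^{x y} + D x^{4} \cos{\left(x y \right)}
  -3·u_yy = - 6 A - 3 B e^{x} e^{y} - 3 C x^{2} e^{x y} + 3 D x^{2} \cos{\left(x y \right)}
So the left-hand side equals
  - 6 A - B e^{x} e^{y} + C x^{4} e^{x y} - 3 C x^{2} e^{x y} + C y^{4} e^{x y} + D x^{4} \cos{\left(x y \right)} + 3 D x^{2} \cos{\left(x y \right)} + D y^{4} \cos{\left(x y \right)}
This must equal f(x, y) identically; expanded, f = 2 x^{4} e^{x y} - 2 x^{4} \cos{\left(x y \right)} - 6 x^{2} e^{x y} - 6 x^{2} \cos{\left(x y \right)} + 2 y^{4} e^{x y} - 2 y^{4} \cos{\left(x y \right)} - 2 e^{x} e^{y} + 12.
Matching coefficients of the independent functions:
  [constant term]:  - 6 A = 12
  [x^{2} e^{x y}]:  - 3 C = -6
  [x^{2} \cos{\left(x y \right)}]:  3 D = -6
  [x^{4} e^{x y}, y^{4} e^{x y}]:  C = 2
  [x^{4} \cos{\left(x y \right)}, y^{4} \cos{\left(x y \right)}]:  D = -2
  [e^{x} e^{y}]:  - B = -2
Solving: A = -2, B = 2, C = 2, D = -2.
Check against the point condition:
  u(0, 0) = 2  ⟹  B + C + D = 2  ✓
Hence u(x, y) = - 2 y^{2} + 2 e^{x y} + 2 e^{x + y} - 2 \cos{\left(x y \right)}.

Answer: u(x, y) = - 2 y^{2} + 2 e^{x y} + 2 e^{x + y} - 2 \cos{\left(x y \right)}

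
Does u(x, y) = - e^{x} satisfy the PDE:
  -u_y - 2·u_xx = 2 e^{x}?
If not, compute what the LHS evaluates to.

Evaluate each term of the left-hand side for u = - e^{x}.
Derivatives:
  u_y = 0
  u_xx = - e^{x}
Terms:
  -u_y = 0
  -2·u_xx = 2 e^{x}
Sum: LHS = 2 e^{x}
This is exactly the given right-hand side, so u is a solution.

Answer: Yes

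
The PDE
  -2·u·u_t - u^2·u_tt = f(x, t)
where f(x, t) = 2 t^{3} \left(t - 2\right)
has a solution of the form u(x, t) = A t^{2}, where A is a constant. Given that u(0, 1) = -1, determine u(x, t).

Substitute the ansatz u = A t^{2} into the left-hand side.
Derivatives of the ansatz:
  u_t = 2 A t
  u_tt = 2 A
Term by term:
  -2·u·u_t = - 4 A^{2} t^{3}
  -u^2·u_tt = - 2 A^{3} t^{4}
So the left-hand side equals
  - 2 A^{3} t^{4} - 4 A^{2} t^{3}
This must equal f(x, t) identically; expanded, f = 2 t^{4} - 4 t^{3}.
Matching coefficients of the independent functions:
  [t^{3}]:  - 4 A^{2} = -4
  [t^{4}]:  - 2 A^{3} = 2
Solving: A = -1.
Check against the point condition:
  u(0, 1) = -1  ⟹  A = -1  ✓
Hence u(x, t) = - t^{2}.

Answer: u(x, t) = - t^{2}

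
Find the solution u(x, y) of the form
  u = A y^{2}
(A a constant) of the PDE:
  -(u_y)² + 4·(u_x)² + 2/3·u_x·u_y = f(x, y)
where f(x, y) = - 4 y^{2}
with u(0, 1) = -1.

Substitute the ansatz u = A y^{2} into the left-hand side.
Derivatives of the ansatz:
  u_y = 2 A y
  u_x = 0
Term by term:
  -(u_y)² = - 4 A^{2} y^{2}
  4·(u_x)² = 0
  2/3·u_x·u_y = 0
So the left-hand side equals
  - 4 A^{2} y^{2}
This must equal f(x, y) = - 4 y^{2} identically.
Matching coefficients of the independent functions:
  [y^{2}]:  - 4 A^{2} = -4
These equations allow (A) = (-1) or (1).
Impose the point condition(s):
  u(0, 1) = -1  ⟹  A = -1
Only A = -1 satisfies everything.
Hence u(x, y) = - y^{2}.

Answer: u(x, y) = - y^{2}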